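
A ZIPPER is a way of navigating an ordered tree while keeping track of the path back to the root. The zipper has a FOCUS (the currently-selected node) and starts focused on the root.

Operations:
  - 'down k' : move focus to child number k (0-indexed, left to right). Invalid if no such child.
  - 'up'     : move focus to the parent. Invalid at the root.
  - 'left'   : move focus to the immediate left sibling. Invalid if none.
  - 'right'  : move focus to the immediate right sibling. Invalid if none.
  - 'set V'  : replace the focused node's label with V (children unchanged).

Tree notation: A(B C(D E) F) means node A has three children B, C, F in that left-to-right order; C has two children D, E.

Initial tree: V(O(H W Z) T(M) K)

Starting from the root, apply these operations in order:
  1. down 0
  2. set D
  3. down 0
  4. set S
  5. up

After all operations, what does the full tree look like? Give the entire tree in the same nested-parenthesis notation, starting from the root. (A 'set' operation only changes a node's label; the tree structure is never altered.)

Step 1 (down 0): focus=O path=0 depth=1 children=['H', 'W', 'Z'] left=[] right=['T', 'K'] parent=V
Step 2 (set D): focus=D path=0 depth=1 children=['H', 'W', 'Z'] left=[] right=['T', 'K'] parent=V
Step 3 (down 0): focus=H path=0/0 depth=2 children=[] left=[] right=['W', 'Z'] parent=D
Step 4 (set S): focus=S path=0/0 depth=2 children=[] left=[] right=['W', 'Z'] parent=D
Step 5 (up): focus=D path=0 depth=1 children=['S', 'W', 'Z'] left=[] right=['T', 'K'] parent=V

Answer: V(D(S W Z) T(M) K)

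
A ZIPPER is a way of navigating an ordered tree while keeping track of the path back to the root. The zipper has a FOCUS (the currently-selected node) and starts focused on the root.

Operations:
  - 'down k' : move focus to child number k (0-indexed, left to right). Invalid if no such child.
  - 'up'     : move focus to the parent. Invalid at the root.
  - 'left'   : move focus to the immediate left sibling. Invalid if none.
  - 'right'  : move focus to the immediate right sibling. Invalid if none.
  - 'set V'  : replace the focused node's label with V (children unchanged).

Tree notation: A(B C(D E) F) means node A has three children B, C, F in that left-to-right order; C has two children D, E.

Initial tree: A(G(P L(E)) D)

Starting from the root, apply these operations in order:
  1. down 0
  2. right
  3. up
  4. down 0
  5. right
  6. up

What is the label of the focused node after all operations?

Step 1 (down 0): focus=G path=0 depth=1 children=['P', 'L'] left=[] right=['D'] parent=A
Step 2 (right): focus=D path=1 depth=1 children=[] left=['G'] right=[] parent=A
Step 3 (up): focus=A path=root depth=0 children=['G', 'D'] (at root)
Step 4 (down 0): focus=G path=0 depth=1 children=['P', 'L'] left=[] right=['D'] parent=A
Step 5 (right): focus=D path=1 depth=1 children=[] left=['G'] right=[] parent=A
Step 6 (up): focus=A path=root depth=0 children=['G', 'D'] (at root)

Answer: A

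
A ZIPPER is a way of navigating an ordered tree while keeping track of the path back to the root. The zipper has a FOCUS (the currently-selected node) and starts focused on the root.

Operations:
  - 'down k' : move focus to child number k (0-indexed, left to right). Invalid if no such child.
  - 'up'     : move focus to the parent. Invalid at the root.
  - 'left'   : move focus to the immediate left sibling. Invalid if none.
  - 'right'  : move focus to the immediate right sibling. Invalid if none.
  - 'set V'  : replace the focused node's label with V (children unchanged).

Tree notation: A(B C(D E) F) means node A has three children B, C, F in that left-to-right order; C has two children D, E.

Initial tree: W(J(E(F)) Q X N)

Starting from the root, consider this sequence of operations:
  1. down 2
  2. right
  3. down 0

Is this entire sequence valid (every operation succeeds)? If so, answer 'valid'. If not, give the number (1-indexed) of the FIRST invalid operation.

Step 1 (down 2): focus=X path=2 depth=1 children=[] left=['J', 'Q'] right=['N'] parent=W
Step 2 (right): focus=N path=3 depth=1 children=[] left=['J', 'Q', 'X'] right=[] parent=W
Step 3 (down 0): INVALID

Answer: 3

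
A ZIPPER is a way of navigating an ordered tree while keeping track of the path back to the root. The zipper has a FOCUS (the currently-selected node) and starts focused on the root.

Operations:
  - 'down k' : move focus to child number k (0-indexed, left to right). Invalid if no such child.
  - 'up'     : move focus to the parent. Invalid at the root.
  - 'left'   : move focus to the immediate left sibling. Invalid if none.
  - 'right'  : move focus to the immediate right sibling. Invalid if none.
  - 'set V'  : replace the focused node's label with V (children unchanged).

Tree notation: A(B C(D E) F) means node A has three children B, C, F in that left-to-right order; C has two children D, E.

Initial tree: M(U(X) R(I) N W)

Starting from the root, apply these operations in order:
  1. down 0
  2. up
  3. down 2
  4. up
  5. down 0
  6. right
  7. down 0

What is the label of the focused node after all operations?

Step 1 (down 0): focus=U path=0 depth=1 children=['X'] left=[] right=['R', 'N', 'W'] parent=M
Step 2 (up): focus=M path=root depth=0 children=['U', 'R', 'N', 'W'] (at root)
Step 3 (down 2): focus=N path=2 depth=1 children=[] left=['U', 'R'] right=['W'] parent=M
Step 4 (up): focus=M path=root depth=0 children=['U', 'R', 'N', 'W'] (at root)
Step 5 (down 0): focus=U path=0 depth=1 children=['X'] left=[] right=['R', 'N', 'W'] parent=M
Step 6 (right): focus=R path=1 depth=1 children=['I'] left=['U'] right=['N', 'W'] parent=M
Step 7 (down 0): focus=I path=1/0 depth=2 children=[] left=[] right=[] parent=R

Answer: I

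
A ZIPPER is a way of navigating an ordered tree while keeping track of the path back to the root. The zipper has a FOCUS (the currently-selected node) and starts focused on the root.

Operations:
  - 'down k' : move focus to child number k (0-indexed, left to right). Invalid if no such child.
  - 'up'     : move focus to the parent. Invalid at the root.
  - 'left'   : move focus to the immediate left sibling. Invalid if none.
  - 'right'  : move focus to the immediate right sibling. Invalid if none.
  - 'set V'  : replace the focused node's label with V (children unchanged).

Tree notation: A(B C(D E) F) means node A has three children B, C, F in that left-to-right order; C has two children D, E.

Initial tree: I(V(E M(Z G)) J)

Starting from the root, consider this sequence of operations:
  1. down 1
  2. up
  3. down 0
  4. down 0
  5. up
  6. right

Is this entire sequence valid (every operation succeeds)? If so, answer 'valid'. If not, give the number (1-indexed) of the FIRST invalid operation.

Answer: valid

Derivation:
Step 1 (down 1): focus=J path=1 depth=1 children=[] left=['V'] right=[] parent=I
Step 2 (up): focus=I path=root depth=0 children=['V', 'J'] (at root)
Step 3 (down 0): focus=V path=0 depth=1 children=['E', 'M'] left=[] right=['J'] parent=I
Step 4 (down 0): focus=E path=0/0 depth=2 children=[] left=[] right=['M'] parent=V
Step 5 (up): focus=V path=0 depth=1 children=['E', 'M'] left=[] right=['J'] parent=I
Step 6 (right): focus=J path=1 depth=1 children=[] left=['V'] right=[] parent=I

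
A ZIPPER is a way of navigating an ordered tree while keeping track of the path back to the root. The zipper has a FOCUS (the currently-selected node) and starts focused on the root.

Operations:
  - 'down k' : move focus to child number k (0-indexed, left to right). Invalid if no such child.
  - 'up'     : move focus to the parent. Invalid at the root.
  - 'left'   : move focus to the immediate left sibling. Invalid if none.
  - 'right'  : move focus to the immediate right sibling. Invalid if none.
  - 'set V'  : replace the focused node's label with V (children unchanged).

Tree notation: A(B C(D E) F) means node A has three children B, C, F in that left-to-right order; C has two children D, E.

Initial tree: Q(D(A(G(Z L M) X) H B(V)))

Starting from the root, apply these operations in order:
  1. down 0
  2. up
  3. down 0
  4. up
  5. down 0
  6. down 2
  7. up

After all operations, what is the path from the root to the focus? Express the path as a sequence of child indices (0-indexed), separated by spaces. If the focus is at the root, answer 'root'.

Answer: 0

Derivation:
Step 1 (down 0): focus=D path=0 depth=1 children=['A', 'H', 'B'] left=[] right=[] parent=Q
Step 2 (up): focus=Q path=root depth=0 children=['D'] (at root)
Step 3 (down 0): focus=D path=0 depth=1 children=['A', 'H', 'B'] left=[] right=[] parent=Q
Step 4 (up): focus=Q path=root depth=0 children=['D'] (at root)
Step 5 (down 0): focus=D path=0 depth=1 children=['A', 'H', 'B'] left=[] right=[] parent=Q
Step 6 (down 2): focus=B path=0/2 depth=2 children=['V'] left=['A', 'H'] right=[] parent=D
Step 7 (up): focus=D path=0 depth=1 children=['A', 'H', 'B'] left=[] right=[] parent=Q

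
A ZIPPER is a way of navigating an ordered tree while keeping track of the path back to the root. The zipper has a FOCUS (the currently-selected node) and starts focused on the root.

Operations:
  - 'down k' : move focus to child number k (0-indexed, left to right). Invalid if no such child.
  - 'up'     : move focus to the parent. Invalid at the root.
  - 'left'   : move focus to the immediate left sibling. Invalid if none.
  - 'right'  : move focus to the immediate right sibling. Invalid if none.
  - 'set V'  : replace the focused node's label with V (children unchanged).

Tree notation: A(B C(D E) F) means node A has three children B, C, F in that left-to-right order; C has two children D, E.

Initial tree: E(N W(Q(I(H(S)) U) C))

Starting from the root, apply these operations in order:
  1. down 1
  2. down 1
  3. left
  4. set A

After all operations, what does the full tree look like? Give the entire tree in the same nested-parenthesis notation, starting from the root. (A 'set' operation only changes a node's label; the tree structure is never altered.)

Answer: E(N W(A(I(H(S)) U) C))

Derivation:
Step 1 (down 1): focus=W path=1 depth=1 children=['Q', 'C'] left=['N'] right=[] parent=E
Step 2 (down 1): focus=C path=1/1 depth=2 children=[] left=['Q'] right=[] parent=W
Step 3 (left): focus=Q path=1/0 depth=2 children=['I', 'U'] left=[] right=['C'] parent=W
Step 4 (set A): focus=A path=1/0 depth=2 children=['I', 'U'] left=[] right=['C'] parent=W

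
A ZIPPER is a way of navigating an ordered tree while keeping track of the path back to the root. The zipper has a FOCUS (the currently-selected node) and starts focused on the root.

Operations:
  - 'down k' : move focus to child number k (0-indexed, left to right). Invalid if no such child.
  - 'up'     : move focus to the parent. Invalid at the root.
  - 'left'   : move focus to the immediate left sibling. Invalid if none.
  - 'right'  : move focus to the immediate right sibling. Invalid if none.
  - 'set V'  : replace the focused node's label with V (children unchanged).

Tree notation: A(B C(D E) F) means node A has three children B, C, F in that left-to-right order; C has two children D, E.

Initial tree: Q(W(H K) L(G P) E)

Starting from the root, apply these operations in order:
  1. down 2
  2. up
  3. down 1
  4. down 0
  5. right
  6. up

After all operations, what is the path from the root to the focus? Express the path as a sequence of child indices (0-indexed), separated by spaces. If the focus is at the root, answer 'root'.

Answer: 1

Derivation:
Step 1 (down 2): focus=E path=2 depth=1 children=[] left=['W', 'L'] right=[] parent=Q
Step 2 (up): focus=Q path=root depth=0 children=['W', 'L', 'E'] (at root)
Step 3 (down 1): focus=L path=1 depth=1 children=['G', 'P'] left=['W'] right=['E'] parent=Q
Step 4 (down 0): focus=G path=1/0 depth=2 children=[] left=[] right=['P'] parent=L
Step 5 (right): focus=P path=1/1 depth=2 children=[] left=['G'] right=[] parent=L
Step 6 (up): focus=L path=1 depth=1 children=['G', 'P'] left=['W'] right=['E'] parent=Q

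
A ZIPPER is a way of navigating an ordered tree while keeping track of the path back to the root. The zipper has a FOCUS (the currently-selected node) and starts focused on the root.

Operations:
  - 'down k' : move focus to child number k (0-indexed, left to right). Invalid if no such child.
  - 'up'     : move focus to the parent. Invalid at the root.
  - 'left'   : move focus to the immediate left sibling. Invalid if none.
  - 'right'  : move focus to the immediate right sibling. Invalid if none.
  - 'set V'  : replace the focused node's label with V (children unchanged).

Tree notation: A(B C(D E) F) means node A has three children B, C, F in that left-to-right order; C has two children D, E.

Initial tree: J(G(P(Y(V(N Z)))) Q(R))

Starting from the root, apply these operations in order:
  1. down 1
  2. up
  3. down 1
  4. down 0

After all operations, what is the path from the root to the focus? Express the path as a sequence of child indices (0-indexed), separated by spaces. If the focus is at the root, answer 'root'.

Answer: 1 0

Derivation:
Step 1 (down 1): focus=Q path=1 depth=1 children=['R'] left=['G'] right=[] parent=J
Step 2 (up): focus=J path=root depth=0 children=['G', 'Q'] (at root)
Step 3 (down 1): focus=Q path=1 depth=1 children=['R'] left=['G'] right=[] parent=J
Step 4 (down 0): focus=R path=1/0 depth=2 children=[] left=[] right=[] parent=Q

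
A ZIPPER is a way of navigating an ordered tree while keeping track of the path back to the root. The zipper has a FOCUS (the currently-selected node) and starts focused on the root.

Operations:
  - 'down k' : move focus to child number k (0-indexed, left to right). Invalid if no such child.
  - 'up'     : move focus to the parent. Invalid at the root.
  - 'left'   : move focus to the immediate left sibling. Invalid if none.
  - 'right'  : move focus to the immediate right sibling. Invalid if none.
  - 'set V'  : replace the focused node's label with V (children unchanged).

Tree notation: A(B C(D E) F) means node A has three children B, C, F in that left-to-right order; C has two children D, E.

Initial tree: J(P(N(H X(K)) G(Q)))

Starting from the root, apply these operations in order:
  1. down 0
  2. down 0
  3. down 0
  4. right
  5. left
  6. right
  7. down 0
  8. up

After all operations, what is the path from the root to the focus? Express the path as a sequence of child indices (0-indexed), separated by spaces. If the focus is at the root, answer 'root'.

Step 1 (down 0): focus=P path=0 depth=1 children=['N', 'G'] left=[] right=[] parent=J
Step 2 (down 0): focus=N path=0/0 depth=2 children=['H', 'X'] left=[] right=['G'] parent=P
Step 3 (down 0): focus=H path=0/0/0 depth=3 children=[] left=[] right=['X'] parent=N
Step 4 (right): focus=X path=0/0/1 depth=3 children=['K'] left=['H'] right=[] parent=N
Step 5 (left): focus=H path=0/0/0 depth=3 children=[] left=[] right=['X'] parent=N
Step 6 (right): focus=X path=0/0/1 depth=3 children=['K'] left=['H'] right=[] parent=N
Step 7 (down 0): focus=K path=0/0/1/0 depth=4 children=[] left=[] right=[] parent=X
Step 8 (up): focus=X path=0/0/1 depth=3 children=['K'] left=['H'] right=[] parent=N

Answer: 0 0 1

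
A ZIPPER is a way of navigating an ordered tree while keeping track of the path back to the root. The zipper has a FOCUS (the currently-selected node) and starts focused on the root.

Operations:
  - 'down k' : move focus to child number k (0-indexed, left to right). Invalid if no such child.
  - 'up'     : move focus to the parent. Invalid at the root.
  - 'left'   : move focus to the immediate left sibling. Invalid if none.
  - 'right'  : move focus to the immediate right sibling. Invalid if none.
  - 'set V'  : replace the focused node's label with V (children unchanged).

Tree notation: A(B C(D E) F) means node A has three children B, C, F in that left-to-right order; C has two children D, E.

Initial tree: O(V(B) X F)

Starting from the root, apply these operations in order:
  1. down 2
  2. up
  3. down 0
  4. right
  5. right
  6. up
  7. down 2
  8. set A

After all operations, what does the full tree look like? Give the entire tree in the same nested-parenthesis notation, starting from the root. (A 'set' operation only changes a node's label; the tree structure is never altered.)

Step 1 (down 2): focus=F path=2 depth=1 children=[] left=['V', 'X'] right=[] parent=O
Step 2 (up): focus=O path=root depth=0 children=['V', 'X', 'F'] (at root)
Step 3 (down 0): focus=V path=0 depth=1 children=['B'] left=[] right=['X', 'F'] parent=O
Step 4 (right): focus=X path=1 depth=1 children=[] left=['V'] right=['F'] parent=O
Step 5 (right): focus=F path=2 depth=1 children=[] left=['V', 'X'] right=[] parent=O
Step 6 (up): focus=O path=root depth=0 children=['V', 'X', 'F'] (at root)
Step 7 (down 2): focus=F path=2 depth=1 children=[] left=['V', 'X'] right=[] parent=O
Step 8 (set A): focus=A path=2 depth=1 children=[] left=['V', 'X'] right=[] parent=O

Answer: O(V(B) X A)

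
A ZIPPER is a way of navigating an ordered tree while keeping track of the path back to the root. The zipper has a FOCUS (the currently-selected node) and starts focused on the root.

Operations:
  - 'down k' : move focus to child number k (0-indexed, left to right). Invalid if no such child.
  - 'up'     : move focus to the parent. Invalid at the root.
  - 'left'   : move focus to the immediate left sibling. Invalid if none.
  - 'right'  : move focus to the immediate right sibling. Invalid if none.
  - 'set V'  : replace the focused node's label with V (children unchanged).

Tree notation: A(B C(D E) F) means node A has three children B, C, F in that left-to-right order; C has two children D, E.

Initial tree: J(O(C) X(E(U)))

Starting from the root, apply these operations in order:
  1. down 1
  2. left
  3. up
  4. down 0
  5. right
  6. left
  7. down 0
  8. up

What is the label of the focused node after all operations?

Step 1 (down 1): focus=X path=1 depth=1 children=['E'] left=['O'] right=[] parent=J
Step 2 (left): focus=O path=0 depth=1 children=['C'] left=[] right=['X'] parent=J
Step 3 (up): focus=J path=root depth=0 children=['O', 'X'] (at root)
Step 4 (down 0): focus=O path=0 depth=1 children=['C'] left=[] right=['X'] parent=J
Step 5 (right): focus=X path=1 depth=1 children=['E'] left=['O'] right=[] parent=J
Step 6 (left): focus=O path=0 depth=1 children=['C'] left=[] right=['X'] parent=J
Step 7 (down 0): focus=C path=0/0 depth=2 children=[] left=[] right=[] parent=O
Step 8 (up): focus=O path=0 depth=1 children=['C'] left=[] right=['X'] parent=J

Answer: O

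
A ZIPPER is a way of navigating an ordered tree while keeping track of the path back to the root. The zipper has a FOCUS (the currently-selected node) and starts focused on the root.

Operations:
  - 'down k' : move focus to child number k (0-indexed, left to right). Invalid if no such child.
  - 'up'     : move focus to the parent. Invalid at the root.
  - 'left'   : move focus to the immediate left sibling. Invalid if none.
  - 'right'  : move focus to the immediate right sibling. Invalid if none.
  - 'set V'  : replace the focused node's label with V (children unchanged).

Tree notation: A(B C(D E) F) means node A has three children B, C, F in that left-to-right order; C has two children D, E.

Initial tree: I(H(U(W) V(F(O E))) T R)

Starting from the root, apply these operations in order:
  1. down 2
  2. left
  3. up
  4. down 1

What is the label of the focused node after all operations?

Step 1 (down 2): focus=R path=2 depth=1 children=[] left=['H', 'T'] right=[] parent=I
Step 2 (left): focus=T path=1 depth=1 children=[] left=['H'] right=['R'] parent=I
Step 3 (up): focus=I path=root depth=0 children=['H', 'T', 'R'] (at root)
Step 4 (down 1): focus=T path=1 depth=1 children=[] left=['H'] right=['R'] parent=I

Answer: T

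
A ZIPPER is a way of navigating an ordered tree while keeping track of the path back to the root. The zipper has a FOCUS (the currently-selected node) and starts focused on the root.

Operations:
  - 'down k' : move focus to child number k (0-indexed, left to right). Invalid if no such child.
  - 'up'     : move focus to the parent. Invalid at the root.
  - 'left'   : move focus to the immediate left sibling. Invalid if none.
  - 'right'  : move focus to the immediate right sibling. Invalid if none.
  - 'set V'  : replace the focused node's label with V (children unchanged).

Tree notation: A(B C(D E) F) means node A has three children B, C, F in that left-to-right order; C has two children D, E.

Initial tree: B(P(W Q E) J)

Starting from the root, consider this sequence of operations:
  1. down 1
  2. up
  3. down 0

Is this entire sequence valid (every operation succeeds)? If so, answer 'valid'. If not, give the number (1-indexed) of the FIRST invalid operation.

Step 1 (down 1): focus=J path=1 depth=1 children=[] left=['P'] right=[] parent=B
Step 2 (up): focus=B path=root depth=0 children=['P', 'J'] (at root)
Step 3 (down 0): focus=P path=0 depth=1 children=['W', 'Q', 'E'] left=[] right=['J'] parent=B

Answer: valid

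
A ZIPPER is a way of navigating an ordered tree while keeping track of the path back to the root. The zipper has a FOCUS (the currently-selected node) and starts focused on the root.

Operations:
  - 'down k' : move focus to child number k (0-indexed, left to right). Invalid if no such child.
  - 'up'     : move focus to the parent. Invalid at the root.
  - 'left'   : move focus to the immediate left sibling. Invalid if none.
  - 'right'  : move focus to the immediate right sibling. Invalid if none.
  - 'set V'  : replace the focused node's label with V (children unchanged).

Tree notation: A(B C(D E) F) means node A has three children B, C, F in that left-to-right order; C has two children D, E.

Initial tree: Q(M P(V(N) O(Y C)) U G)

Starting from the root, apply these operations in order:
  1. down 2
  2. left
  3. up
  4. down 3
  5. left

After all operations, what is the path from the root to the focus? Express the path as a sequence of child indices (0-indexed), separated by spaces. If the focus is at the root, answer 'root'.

Answer: 2

Derivation:
Step 1 (down 2): focus=U path=2 depth=1 children=[] left=['M', 'P'] right=['G'] parent=Q
Step 2 (left): focus=P path=1 depth=1 children=['V', 'O'] left=['M'] right=['U', 'G'] parent=Q
Step 3 (up): focus=Q path=root depth=0 children=['M', 'P', 'U', 'G'] (at root)
Step 4 (down 3): focus=G path=3 depth=1 children=[] left=['M', 'P', 'U'] right=[] parent=Q
Step 5 (left): focus=U path=2 depth=1 children=[] left=['M', 'P'] right=['G'] parent=Q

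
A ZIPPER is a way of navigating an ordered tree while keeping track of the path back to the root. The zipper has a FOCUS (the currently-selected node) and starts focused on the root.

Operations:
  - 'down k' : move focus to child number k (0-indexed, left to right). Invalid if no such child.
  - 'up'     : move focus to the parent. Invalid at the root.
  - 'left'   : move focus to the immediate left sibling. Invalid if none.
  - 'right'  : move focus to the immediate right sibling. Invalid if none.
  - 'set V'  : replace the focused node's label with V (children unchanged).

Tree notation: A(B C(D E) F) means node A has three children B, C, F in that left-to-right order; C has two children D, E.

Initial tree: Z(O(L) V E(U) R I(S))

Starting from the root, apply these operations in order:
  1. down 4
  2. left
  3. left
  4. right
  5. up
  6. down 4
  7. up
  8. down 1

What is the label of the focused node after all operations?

Step 1 (down 4): focus=I path=4 depth=1 children=['S'] left=['O', 'V', 'E', 'R'] right=[] parent=Z
Step 2 (left): focus=R path=3 depth=1 children=[] left=['O', 'V', 'E'] right=['I'] parent=Z
Step 3 (left): focus=E path=2 depth=1 children=['U'] left=['O', 'V'] right=['R', 'I'] parent=Z
Step 4 (right): focus=R path=3 depth=1 children=[] left=['O', 'V', 'E'] right=['I'] parent=Z
Step 5 (up): focus=Z path=root depth=0 children=['O', 'V', 'E', 'R', 'I'] (at root)
Step 6 (down 4): focus=I path=4 depth=1 children=['S'] left=['O', 'V', 'E', 'R'] right=[] parent=Z
Step 7 (up): focus=Z path=root depth=0 children=['O', 'V', 'E', 'R', 'I'] (at root)
Step 8 (down 1): focus=V path=1 depth=1 children=[] left=['O'] right=['E', 'R', 'I'] parent=Z

Answer: V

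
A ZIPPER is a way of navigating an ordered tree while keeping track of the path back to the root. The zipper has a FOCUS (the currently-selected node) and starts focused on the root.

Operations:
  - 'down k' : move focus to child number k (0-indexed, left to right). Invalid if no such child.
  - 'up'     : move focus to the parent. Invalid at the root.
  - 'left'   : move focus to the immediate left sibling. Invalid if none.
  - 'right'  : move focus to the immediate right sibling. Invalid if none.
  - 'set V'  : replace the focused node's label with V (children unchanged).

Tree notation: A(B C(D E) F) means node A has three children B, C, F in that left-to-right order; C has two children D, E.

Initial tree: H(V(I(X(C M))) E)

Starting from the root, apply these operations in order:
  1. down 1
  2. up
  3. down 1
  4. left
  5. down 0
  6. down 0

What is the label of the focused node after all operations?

Answer: X

Derivation:
Step 1 (down 1): focus=E path=1 depth=1 children=[] left=['V'] right=[] parent=H
Step 2 (up): focus=H path=root depth=0 children=['V', 'E'] (at root)
Step 3 (down 1): focus=E path=1 depth=1 children=[] left=['V'] right=[] parent=H
Step 4 (left): focus=V path=0 depth=1 children=['I'] left=[] right=['E'] parent=H
Step 5 (down 0): focus=I path=0/0 depth=2 children=['X'] left=[] right=[] parent=V
Step 6 (down 0): focus=X path=0/0/0 depth=3 children=['C', 'M'] left=[] right=[] parent=I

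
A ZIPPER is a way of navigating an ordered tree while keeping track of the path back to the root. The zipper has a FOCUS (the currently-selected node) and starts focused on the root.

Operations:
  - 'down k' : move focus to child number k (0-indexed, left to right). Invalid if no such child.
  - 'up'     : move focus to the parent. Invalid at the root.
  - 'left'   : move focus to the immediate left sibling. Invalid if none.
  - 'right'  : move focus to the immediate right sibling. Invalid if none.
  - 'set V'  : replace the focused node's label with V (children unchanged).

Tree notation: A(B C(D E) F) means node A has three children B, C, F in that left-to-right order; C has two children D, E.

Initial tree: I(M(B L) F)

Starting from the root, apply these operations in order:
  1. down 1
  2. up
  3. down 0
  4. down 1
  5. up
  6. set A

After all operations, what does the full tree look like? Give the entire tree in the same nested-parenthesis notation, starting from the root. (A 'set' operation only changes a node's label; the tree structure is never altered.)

Answer: I(A(B L) F)

Derivation:
Step 1 (down 1): focus=F path=1 depth=1 children=[] left=['M'] right=[] parent=I
Step 2 (up): focus=I path=root depth=0 children=['M', 'F'] (at root)
Step 3 (down 0): focus=M path=0 depth=1 children=['B', 'L'] left=[] right=['F'] parent=I
Step 4 (down 1): focus=L path=0/1 depth=2 children=[] left=['B'] right=[] parent=M
Step 5 (up): focus=M path=0 depth=1 children=['B', 'L'] left=[] right=['F'] parent=I
Step 6 (set A): focus=A path=0 depth=1 children=['B', 'L'] left=[] right=['F'] parent=I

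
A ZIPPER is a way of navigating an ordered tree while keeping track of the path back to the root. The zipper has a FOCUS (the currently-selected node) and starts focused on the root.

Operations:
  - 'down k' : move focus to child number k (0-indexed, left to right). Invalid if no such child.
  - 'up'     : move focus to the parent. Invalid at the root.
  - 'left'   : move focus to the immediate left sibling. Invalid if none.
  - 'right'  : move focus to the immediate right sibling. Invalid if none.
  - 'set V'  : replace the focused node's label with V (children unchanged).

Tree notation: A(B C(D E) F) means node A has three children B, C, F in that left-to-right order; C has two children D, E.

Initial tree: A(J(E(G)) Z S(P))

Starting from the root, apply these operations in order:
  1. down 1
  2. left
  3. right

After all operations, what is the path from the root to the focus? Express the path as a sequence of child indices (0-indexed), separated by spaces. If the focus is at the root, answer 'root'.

Answer: 1

Derivation:
Step 1 (down 1): focus=Z path=1 depth=1 children=[] left=['J'] right=['S'] parent=A
Step 2 (left): focus=J path=0 depth=1 children=['E'] left=[] right=['Z', 'S'] parent=A
Step 3 (right): focus=Z path=1 depth=1 children=[] left=['J'] right=['S'] parent=A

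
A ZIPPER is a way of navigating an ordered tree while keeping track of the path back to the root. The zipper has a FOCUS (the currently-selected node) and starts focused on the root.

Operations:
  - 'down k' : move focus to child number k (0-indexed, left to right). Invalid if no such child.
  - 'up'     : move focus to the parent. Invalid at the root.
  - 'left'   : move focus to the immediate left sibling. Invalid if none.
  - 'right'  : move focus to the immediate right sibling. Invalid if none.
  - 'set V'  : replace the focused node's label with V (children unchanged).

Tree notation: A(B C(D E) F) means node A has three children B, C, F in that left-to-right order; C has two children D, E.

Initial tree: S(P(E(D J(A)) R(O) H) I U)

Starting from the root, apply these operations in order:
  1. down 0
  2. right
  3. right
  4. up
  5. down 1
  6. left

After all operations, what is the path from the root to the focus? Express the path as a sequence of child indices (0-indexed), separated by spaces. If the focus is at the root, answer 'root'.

Answer: 0

Derivation:
Step 1 (down 0): focus=P path=0 depth=1 children=['E', 'R', 'H'] left=[] right=['I', 'U'] parent=S
Step 2 (right): focus=I path=1 depth=1 children=[] left=['P'] right=['U'] parent=S
Step 3 (right): focus=U path=2 depth=1 children=[] left=['P', 'I'] right=[] parent=S
Step 4 (up): focus=S path=root depth=0 children=['P', 'I', 'U'] (at root)
Step 5 (down 1): focus=I path=1 depth=1 children=[] left=['P'] right=['U'] parent=S
Step 6 (left): focus=P path=0 depth=1 children=['E', 'R', 'H'] left=[] right=['I', 'U'] parent=S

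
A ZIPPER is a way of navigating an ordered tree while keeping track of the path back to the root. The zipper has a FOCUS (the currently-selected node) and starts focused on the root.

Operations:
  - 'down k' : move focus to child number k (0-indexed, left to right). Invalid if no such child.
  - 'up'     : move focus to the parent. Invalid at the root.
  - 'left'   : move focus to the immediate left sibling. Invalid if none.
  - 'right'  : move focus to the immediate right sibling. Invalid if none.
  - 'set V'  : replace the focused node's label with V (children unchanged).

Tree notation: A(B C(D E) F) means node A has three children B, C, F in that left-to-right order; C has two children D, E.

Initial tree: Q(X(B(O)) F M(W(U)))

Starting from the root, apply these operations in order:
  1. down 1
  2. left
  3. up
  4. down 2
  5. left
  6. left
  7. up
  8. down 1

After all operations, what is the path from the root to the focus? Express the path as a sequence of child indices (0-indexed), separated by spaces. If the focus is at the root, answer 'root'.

Answer: 1

Derivation:
Step 1 (down 1): focus=F path=1 depth=1 children=[] left=['X'] right=['M'] parent=Q
Step 2 (left): focus=X path=0 depth=1 children=['B'] left=[] right=['F', 'M'] parent=Q
Step 3 (up): focus=Q path=root depth=0 children=['X', 'F', 'M'] (at root)
Step 4 (down 2): focus=M path=2 depth=1 children=['W'] left=['X', 'F'] right=[] parent=Q
Step 5 (left): focus=F path=1 depth=1 children=[] left=['X'] right=['M'] parent=Q
Step 6 (left): focus=X path=0 depth=1 children=['B'] left=[] right=['F', 'M'] parent=Q
Step 7 (up): focus=Q path=root depth=0 children=['X', 'F', 'M'] (at root)
Step 8 (down 1): focus=F path=1 depth=1 children=[] left=['X'] right=['M'] parent=Q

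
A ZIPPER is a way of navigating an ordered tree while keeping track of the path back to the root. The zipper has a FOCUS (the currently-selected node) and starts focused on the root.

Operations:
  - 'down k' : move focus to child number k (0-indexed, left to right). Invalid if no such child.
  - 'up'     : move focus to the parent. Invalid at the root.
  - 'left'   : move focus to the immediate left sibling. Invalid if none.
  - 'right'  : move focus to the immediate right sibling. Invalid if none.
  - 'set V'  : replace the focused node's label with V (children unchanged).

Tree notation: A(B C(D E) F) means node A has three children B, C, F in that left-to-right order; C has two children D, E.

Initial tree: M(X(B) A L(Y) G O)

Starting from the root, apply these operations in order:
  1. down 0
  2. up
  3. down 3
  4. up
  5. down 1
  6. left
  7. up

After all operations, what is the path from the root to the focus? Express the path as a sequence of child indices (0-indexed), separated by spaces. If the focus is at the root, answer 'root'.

Answer: root

Derivation:
Step 1 (down 0): focus=X path=0 depth=1 children=['B'] left=[] right=['A', 'L', 'G', 'O'] parent=M
Step 2 (up): focus=M path=root depth=0 children=['X', 'A', 'L', 'G', 'O'] (at root)
Step 3 (down 3): focus=G path=3 depth=1 children=[] left=['X', 'A', 'L'] right=['O'] parent=M
Step 4 (up): focus=M path=root depth=0 children=['X', 'A', 'L', 'G', 'O'] (at root)
Step 5 (down 1): focus=A path=1 depth=1 children=[] left=['X'] right=['L', 'G', 'O'] parent=M
Step 6 (left): focus=X path=0 depth=1 children=['B'] left=[] right=['A', 'L', 'G', 'O'] parent=M
Step 7 (up): focus=M path=root depth=0 children=['X', 'A', 'L', 'G', 'O'] (at root)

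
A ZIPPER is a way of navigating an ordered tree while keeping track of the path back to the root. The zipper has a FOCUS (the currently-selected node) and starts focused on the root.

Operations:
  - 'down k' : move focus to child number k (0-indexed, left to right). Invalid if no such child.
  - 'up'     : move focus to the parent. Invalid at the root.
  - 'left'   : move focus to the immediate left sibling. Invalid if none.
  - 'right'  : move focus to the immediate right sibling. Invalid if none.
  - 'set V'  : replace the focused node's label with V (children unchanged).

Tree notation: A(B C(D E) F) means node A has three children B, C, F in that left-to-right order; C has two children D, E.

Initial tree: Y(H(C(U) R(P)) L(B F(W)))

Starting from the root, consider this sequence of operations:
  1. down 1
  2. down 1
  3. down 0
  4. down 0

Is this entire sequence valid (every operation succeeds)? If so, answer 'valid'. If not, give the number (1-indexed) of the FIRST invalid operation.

Answer: 4

Derivation:
Step 1 (down 1): focus=L path=1 depth=1 children=['B', 'F'] left=['H'] right=[] parent=Y
Step 2 (down 1): focus=F path=1/1 depth=2 children=['W'] left=['B'] right=[] parent=L
Step 3 (down 0): focus=W path=1/1/0 depth=3 children=[] left=[] right=[] parent=F
Step 4 (down 0): INVALID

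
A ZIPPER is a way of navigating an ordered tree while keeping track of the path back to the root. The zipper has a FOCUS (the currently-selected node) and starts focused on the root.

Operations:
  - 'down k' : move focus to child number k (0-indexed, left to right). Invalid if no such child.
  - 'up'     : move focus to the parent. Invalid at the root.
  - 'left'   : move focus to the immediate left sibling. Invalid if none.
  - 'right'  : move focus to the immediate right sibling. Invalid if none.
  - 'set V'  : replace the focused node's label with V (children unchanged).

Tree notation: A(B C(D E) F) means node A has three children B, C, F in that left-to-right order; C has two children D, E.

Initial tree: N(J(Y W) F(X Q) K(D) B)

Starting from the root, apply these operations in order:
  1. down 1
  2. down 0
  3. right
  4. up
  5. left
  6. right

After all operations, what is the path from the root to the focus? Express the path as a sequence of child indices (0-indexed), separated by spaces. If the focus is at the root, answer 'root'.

Step 1 (down 1): focus=F path=1 depth=1 children=['X', 'Q'] left=['J'] right=['K', 'B'] parent=N
Step 2 (down 0): focus=X path=1/0 depth=2 children=[] left=[] right=['Q'] parent=F
Step 3 (right): focus=Q path=1/1 depth=2 children=[] left=['X'] right=[] parent=F
Step 4 (up): focus=F path=1 depth=1 children=['X', 'Q'] left=['J'] right=['K', 'B'] parent=N
Step 5 (left): focus=J path=0 depth=1 children=['Y', 'W'] left=[] right=['F', 'K', 'B'] parent=N
Step 6 (right): focus=F path=1 depth=1 children=['X', 'Q'] left=['J'] right=['K', 'B'] parent=N

Answer: 1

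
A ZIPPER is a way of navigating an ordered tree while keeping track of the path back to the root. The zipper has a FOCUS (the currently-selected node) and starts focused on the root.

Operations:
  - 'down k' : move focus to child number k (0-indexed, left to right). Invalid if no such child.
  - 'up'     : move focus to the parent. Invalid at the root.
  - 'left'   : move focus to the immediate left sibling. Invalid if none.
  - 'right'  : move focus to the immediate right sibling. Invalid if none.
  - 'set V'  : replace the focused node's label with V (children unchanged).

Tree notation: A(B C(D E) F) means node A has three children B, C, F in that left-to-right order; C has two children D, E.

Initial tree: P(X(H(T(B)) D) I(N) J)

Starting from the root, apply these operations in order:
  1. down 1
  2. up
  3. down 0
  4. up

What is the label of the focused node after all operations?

Step 1 (down 1): focus=I path=1 depth=1 children=['N'] left=['X'] right=['J'] parent=P
Step 2 (up): focus=P path=root depth=0 children=['X', 'I', 'J'] (at root)
Step 3 (down 0): focus=X path=0 depth=1 children=['H', 'D'] left=[] right=['I', 'J'] parent=P
Step 4 (up): focus=P path=root depth=0 children=['X', 'I', 'J'] (at root)

Answer: P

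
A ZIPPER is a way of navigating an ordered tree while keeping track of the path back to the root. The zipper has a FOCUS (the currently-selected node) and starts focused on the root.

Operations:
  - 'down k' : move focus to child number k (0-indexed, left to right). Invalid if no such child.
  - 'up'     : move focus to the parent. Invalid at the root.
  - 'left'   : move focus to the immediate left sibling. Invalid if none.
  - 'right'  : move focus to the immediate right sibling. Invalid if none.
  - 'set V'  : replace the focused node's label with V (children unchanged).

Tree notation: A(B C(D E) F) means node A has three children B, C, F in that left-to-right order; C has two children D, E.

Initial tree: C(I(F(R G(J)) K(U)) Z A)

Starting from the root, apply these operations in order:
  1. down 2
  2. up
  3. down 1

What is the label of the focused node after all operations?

Answer: Z

Derivation:
Step 1 (down 2): focus=A path=2 depth=1 children=[] left=['I', 'Z'] right=[] parent=C
Step 2 (up): focus=C path=root depth=0 children=['I', 'Z', 'A'] (at root)
Step 3 (down 1): focus=Z path=1 depth=1 children=[] left=['I'] right=['A'] parent=C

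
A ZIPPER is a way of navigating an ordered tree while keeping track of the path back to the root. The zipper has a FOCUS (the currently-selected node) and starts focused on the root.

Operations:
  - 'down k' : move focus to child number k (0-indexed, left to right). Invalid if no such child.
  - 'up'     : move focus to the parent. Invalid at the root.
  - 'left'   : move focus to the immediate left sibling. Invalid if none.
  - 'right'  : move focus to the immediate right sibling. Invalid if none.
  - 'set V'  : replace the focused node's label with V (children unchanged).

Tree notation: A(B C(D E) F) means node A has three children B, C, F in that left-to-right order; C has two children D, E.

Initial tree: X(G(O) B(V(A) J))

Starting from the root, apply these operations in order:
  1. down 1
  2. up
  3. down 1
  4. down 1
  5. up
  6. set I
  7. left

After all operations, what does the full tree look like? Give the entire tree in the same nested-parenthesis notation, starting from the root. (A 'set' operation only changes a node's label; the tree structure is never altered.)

Answer: X(G(O) I(V(A) J))

Derivation:
Step 1 (down 1): focus=B path=1 depth=1 children=['V', 'J'] left=['G'] right=[] parent=X
Step 2 (up): focus=X path=root depth=0 children=['G', 'B'] (at root)
Step 3 (down 1): focus=B path=1 depth=1 children=['V', 'J'] left=['G'] right=[] parent=X
Step 4 (down 1): focus=J path=1/1 depth=2 children=[] left=['V'] right=[] parent=B
Step 5 (up): focus=B path=1 depth=1 children=['V', 'J'] left=['G'] right=[] parent=X
Step 6 (set I): focus=I path=1 depth=1 children=['V', 'J'] left=['G'] right=[] parent=X
Step 7 (left): focus=G path=0 depth=1 children=['O'] left=[] right=['I'] parent=X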